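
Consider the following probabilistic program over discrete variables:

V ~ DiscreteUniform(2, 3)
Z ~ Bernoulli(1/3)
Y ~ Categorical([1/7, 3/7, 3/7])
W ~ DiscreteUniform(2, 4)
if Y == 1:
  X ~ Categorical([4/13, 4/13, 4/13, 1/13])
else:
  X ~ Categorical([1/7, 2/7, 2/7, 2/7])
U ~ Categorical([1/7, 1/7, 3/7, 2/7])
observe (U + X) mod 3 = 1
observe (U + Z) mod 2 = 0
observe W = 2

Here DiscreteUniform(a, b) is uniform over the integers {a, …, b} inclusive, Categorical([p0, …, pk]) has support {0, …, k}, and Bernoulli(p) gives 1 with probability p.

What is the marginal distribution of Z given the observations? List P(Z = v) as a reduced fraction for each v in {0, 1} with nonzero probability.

Enumerate traces; 30 have nonzero weight after conditioning:
  (V=2, Z=0, Y=0, W=2, X=1, U=0) weight 2/3087
  (V=2, Z=0, Y=0, W=2, X=2, U=2) weight 2/1029
  (V=2, Z=0, Y=1, W=2, X=1, U=0) weight 4/1911
  (V=2, Z=0, Y=1, W=2, X=2, U=2) weight 4/637
  (V=2, Z=0, Y=2, W=2, X=1, U=0) weight 2/1029
  (V=2, Z=0, Y=2, W=2, X=2, U=2) weight 2/343
  (V=2, Z=1, Y=0, W=2, X=0, U=1) weight 1/6174
  (V=2, Z=1, Y=0, W=2, X=1, U=3) weight 2/3087
  … 22 more
Group by Z:
  weight(Z=0) = 1504/40131
  weight(Z=1) = 1/63
Total weight = 1504/40131 + 1/63 = 2141/40131
P(Z=0 | obs) = 1504/40131 / 2141/40131 = 1504/2141
P(Z=1 | obs) = 1/63 / 2141/40131 = 637/2141

P(Z=0) = 1504/2141, P(Z=1) = 637/2141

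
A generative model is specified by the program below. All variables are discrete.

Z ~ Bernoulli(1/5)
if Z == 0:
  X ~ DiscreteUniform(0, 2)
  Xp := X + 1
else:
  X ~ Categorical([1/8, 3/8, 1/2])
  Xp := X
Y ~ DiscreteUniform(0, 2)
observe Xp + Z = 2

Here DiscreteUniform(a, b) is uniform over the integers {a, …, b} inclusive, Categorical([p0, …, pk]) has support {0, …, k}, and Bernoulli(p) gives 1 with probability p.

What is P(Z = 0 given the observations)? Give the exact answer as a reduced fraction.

P(Z = 0 | obs) = 32/41

Enumerate traces; 6 have nonzero weight after conditioning:
  (Z=0, X=1, Y=0) weight 4/45
  (Z=0, X=1, Y=1) weight 4/45
  (Z=0, X=1, Y=2) weight 4/45
  (Z=1, X=1, Y=0) weight 1/40
  (Z=1, X=1, Y=1) weight 1/40
  (Z=1, X=1, Y=2) weight 1/40
Group by Z:
  weight(Z=0) = 4/15
  weight(Z=1) = 3/40
Total weight = 4/15 + 3/40 = 41/120
P(Z=0 | obs) = 4/15 / 41/120 = 32/41
P(Z=1 | obs) = 3/40 / 41/120 = 9/41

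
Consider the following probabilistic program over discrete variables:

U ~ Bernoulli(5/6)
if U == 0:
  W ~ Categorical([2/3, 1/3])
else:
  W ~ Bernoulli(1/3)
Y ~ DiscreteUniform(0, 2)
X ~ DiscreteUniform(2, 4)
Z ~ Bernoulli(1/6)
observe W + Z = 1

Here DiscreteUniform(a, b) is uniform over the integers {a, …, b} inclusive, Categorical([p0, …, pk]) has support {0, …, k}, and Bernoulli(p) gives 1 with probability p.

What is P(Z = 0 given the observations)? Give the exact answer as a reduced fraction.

Enumerate traces; 36 have nonzero weight after conditioning:
  (U=0, W=0, Y=0, X=2, Z=1) weight 1/486
  (U=0, W=0, Y=0, X=3, Z=1) weight 1/486
  (U=0, W=0, Y=0, X=4, Z=1) weight 1/486
  (U=0, W=0, Y=1, X=2, Z=1) weight 1/486
  (U=0, W=0, Y=1, X=3, Z=1) weight 1/486
  (U=0, W=0, Y=1, X=4, Z=1) weight 1/486
  (U=0, W=0, Y=2, X=2, Z=1) weight 1/486
  (U=0, W=0, Y=2, X=3, Z=1) weight 1/486
  (U=0, W=1, Y=0, X=2, Z=0) weight 5/972
  … 27 more
Group by Z:
  weight(Z=0) = 5/18
  weight(Z=1) = 1/9
Total weight = 5/18 + 1/9 = 7/18
P(Z=0 | obs) = 5/18 / 7/18 = 5/7
P(Z=1 | obs) = 1/9 / 7/18 = 2/7

P(Z = 0 | obs) = 5/7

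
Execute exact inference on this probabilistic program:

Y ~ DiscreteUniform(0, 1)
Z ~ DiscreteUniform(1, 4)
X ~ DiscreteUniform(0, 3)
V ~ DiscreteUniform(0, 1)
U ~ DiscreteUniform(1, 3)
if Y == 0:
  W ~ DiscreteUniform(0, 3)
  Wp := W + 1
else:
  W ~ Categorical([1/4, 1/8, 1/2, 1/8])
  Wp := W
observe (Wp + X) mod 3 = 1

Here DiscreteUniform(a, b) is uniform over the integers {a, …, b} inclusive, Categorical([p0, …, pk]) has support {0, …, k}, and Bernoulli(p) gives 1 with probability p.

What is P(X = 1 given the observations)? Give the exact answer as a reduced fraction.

Enumerate traces; 264 have nonzero weight after conditioning:
  (Y=0, Z=1, X=0, V=0, U=1, W=0) weight 1/768
  (Y=0, Z=1, X=0, V=0, U=1, W=3) weight 1/768
  (Y=0, Z=1, X=0, V=0, U=2, W=0) weight 1/768
  (Y=0, Z=1, X=0, V=0, U=2, W=3) weight 1/768
  (Y=0, Z=1, X=0, V=0, U=3, W=0) weight 1/768
  (Y=0, Z=1, X=0, V=0, U=3, W=3) weight 1/768
  (Y=0, Z=1, X=0, V=1, U=1, W=0) weight 1/768
  (Y=0, Z=1, X=0, V=1, U=1, W=3) weight 1/768
  (Y=0, Z=1, X=1, V=0, U=1, W=2) weight 1/768
  (Y=0, Z=1, X=2, V=0, U=1, W=1) weight 1/768
  … 254 more
Group by X:
  weight(X=0) = 5/64
  weight(X=1) = 5/64
  weight(X=2) = 3/32
  weight(X=3) = 5/64
Total weight = 5/64 + 5/64 + 3/32 + 5/64 = 21/64
P(X=0 | obs) = 5/64 / 21/64 = 5/21
P(X=1 | obs) = 5/64 / 21/64 = 5/21
P(X=2 | obs) = 3/32 / 21/64 = 2/7
P(X=3 | obs) = 5/64 / 21/64 = 5/21

P(X = 1 | obs) = 5/21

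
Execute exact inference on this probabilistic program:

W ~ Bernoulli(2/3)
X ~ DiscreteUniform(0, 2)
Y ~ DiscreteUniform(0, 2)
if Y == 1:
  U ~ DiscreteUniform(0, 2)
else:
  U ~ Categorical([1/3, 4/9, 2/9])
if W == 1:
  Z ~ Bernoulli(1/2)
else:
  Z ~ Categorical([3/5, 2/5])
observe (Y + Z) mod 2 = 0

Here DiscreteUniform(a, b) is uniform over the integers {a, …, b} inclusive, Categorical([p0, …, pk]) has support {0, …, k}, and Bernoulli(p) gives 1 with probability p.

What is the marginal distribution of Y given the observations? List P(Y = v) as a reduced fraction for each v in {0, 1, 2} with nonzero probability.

P(Y=0) = 8/23, P(Y=1) = 7/23, P(Y=2) = 8/23

Enumerate traces; 54 have nonzero weight after conditioning:
  (W=0, X=0, Y=0, U=0, Z=0) weight 1/135
  (W=0, X=0, Y=0, U=1, Z=0) weight 4/405
  (W=0, X=0, Y=0, U=2, Z=0) weight 2/405
  (W=0, X=0, Y=1, U=0, Z=1) weight 2/405
  (W=0, X=0, Y=1, U=1, Z=1) weight 2/405
  (W=0, X=0, Y=1, U=2, Z=1) weight 2/405
  (W=0, X=0, Y=2, U=0, Z=0) weight 1/135
  (W=0, X=0, Y=2, U=1, Z=0) weight 4/405
  … 46 more
Group by Y:
  weight(Y=0) = 8/45
  weight(Y=1) = 7/45
  weight(Y=2) = 8/45
Total weight = 8/45 + 7/45 + 8/45 = 23/45
P(Y=0 | obs) = 8/45 / 23/45 = 8/23
P(Y=1 | obs) = 7/45 / 23/45 = 7/23
P(Y=2 | obs) = 8/45 / 23/45 = 8/23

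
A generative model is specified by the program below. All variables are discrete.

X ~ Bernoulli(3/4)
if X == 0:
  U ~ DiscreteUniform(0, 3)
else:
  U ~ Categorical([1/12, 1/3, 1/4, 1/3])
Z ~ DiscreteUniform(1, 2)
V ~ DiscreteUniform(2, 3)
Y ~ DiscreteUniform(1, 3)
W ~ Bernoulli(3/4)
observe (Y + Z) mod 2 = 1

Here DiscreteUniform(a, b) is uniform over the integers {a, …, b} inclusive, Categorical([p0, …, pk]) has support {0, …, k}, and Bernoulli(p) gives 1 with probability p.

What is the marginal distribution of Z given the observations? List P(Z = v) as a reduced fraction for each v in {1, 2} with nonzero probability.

Enumerate traces; 96 have nonzero weight after conditioning:
  (X=0, U=0, Z=1, V=2, Y=2, W=0) weight 1/768
  (X=0, U=0, Z=1, V=2, Y=2, W=1) weight 1/256
  (X=0, U=0, Z=1, V=3, Y=2, W=0) weight 1/768
  (X=0, U=0, Z=1, V=3, Y=2, W=1) weight 1/256
  (X=0, U=0, Z=2, V=2, Y=1, W=0) weight 1/768
  (X=0, U=0, Z=2, V=2, Y=1, W=1) weight 1/256
  (X=0, U=0, Z=2, V=2, Y=3, W=0) weight 1/768
  (X=0, U=0, Z=2, V=2, Y=3, W=1) weight 1/256
  … 88 more
Group by Z:
  weight(Z=1) = 1/6
  weight(Z=2) = 1/3
Total weight = 1/6 + 1/3 = 1/2
P(Z=1 | obs) = 1/6 / 1/2 = 1/3
P(Z=2 | obs) = 1/3 / 1/2 = 2/3

P(Z=1) = 1/3, P(Z=2) = 2/3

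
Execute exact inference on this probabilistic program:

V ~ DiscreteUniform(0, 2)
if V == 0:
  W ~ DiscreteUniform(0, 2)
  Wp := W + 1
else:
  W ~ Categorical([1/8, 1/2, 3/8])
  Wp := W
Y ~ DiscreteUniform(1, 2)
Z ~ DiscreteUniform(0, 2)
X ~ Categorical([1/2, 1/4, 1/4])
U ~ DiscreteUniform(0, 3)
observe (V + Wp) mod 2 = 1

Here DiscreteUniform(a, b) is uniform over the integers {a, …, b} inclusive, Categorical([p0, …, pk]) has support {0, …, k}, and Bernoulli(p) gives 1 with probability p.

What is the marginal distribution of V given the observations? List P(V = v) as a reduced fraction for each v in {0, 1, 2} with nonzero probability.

P(V=0) = 2/5, P(V=1) = 3/10, P(V=2) = 3/10

Enumerate traces; 360 have nonzero weight after conditioning:
  (V=0, W=0, Y=1, Z=0, X=0, U=0) weight 1/432
  (V=0, W=0, Y=1, Z=0, X=0, U=1) weight 1/432
  (V=0, W=0, Y=1, Z=0, X=0, U=2) weight 1/432
  (V=0, W=0, Y=1, Z=0, X=0, U=3) weight 1/432
  (V=0, W=0, Y=1, Z=0, X=1, U=0) weight 1/864
  (V=0, W=0, Y=1, Z=0, X=1, U=1) weight 1/864
  (V=0, W=0, Y=1, Z=0, X=1, U=2) weight 1/864
  (V=0, W=0, Y=1, Z=0, X=1, U=3) weight 1/864
  (V=1, W=0, Y=1, Z=0, X=0, U=0) weight 1/1152
  (V=2, W=1, Y=1, Z=0, X=0, U=0) weight 1/288
  … 350 more
Group by V:
  weight(V=0) = 2/9
  weight(V=1) = 1/6
  weight(V=2) = 1/6
Total weight = 2/9 + 1/6 + 1/6 = 5/9
P(V=0 | obs) = 2/9 / 5/9 = 2/5
P(V=1 | obs) = 1/6 / 5/9 = 3/10
P(V=2 | obs) = 1/6 / 5/9 = 3/10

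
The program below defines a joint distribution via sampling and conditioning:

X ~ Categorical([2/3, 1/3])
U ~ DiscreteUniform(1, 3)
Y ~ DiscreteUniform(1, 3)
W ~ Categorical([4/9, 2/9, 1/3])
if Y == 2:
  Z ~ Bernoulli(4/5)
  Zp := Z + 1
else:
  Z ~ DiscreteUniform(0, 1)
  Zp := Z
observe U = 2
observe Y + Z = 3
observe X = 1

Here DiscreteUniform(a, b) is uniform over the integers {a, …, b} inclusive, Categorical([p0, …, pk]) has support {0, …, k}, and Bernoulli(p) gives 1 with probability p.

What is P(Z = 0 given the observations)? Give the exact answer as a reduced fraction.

P(Z = 0 | obs) = 5/13

Enumerate traces; 6 have nonzero weight after conditioning:
  (X=1, U=2, Y=2, W=0, Z=1) weight 16/1215
  (X=1, U=2, Y=2, W=1, Z=1) weight 8/1215
  (X=1, U=2, Y=2, W=2, Z=1) weight 4/405
  (X=1, U=2, Y=3, W=0, Z=0) weight 2/243
  (X=1, U=2, Y=3, W=1, Z=0) weight 1/243
  (X=1, U=2, Y=3, W=2, Z=0) weight 1/162
Group by Z:
  weight(Z=0) = 1/54
  weight(Z=1) = 4/135
Total weight = 1/54 + 4/135 = 13/270
P(Z=0 | obs) = 1/54 / 13/270 = 5/13
P(Z=1 | obs) = 4/135 / 13/270 = 8/13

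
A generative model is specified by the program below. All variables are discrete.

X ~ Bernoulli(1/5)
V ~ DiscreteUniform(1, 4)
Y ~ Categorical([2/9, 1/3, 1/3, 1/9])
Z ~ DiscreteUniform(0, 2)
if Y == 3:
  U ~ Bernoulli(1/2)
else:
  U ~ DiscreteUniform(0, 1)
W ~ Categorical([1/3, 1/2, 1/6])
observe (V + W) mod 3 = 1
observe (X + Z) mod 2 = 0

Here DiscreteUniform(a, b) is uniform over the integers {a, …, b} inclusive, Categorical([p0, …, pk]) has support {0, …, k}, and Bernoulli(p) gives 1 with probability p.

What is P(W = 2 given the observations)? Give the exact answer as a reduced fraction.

Enumerate traces; 96 have nonzero weight after conditioning:
  (X=0, V=1, Y=0, Z=0, U=0, W=0) weight 1/405
  (X=0, V=1, Y=0, Z=0, U=1, W=0) weight 1/405
  (X=0, V=1, Y=0, Z=2, U=0, W=0) weight 1/405
  (X=0, V=1, Y=0, Z=2, U=1, W=0) weight 1/405
  (X=0, V=1, Y=1, Z=0, U=0, W=0) weight 1/270
  (X=0, V=1, Y=1, Z=0, U=1, W=0) weight 1/270
  (X=0, V=1, Y=1, Z=2, U=0, W=0) weight 1/270
  (X=0, V=1, Y=1, Z=2, U=1, W=0) weight 1/270
  (X=0, V=2, Y=0, Z=0, U=0, W=2) weight 1/810
  (X=0, V=3, Y=0, Z=0, U=0, W=1) weight 1/270
  … 86 more
Group by W:
  weight(W=0) = 1/10
  weight(W=1) = 3/40
  weight(W=2) = 1/40
Total weight = 1/10 + 3/40 + 1/40 = 1/5
P(W=0 | obs) = 1/10 / 1/5 = 1/2
P(W=1 | obs) = 3/40 / 1/5 = 3/8
P(W=2 | obs) = 1/40 / 1/5 = 1/8

P(W = 2 | obs) = 1/8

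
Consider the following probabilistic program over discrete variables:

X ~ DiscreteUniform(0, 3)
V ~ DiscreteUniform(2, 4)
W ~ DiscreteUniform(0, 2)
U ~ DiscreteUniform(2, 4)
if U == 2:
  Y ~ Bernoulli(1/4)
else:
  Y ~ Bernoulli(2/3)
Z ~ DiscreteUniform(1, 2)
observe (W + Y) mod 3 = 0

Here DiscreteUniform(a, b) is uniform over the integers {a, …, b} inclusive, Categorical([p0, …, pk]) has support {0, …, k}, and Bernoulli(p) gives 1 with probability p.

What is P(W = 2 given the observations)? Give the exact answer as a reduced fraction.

P(W = 2 | obs) = 19/36

Enumerate traces; 144 have nonzero weight after conditioning:
  (X=0, V=2, W=0, U=2, Y=0, Z=1) weight 1/288
  (X=0, V=2, W=0, U=2, Y=0, Z=2) weight 1/288
  (X=0, V=2, W=0, U=3, Y=0, Z=1) weight 1/648
  (X=0, V=2, W=0, U=3, Y=0, Z=2) weight 1/648
  (X=0, V=2, W=0, U=4, Y=0, Z=1) weight 1/648
  (X=0, V=2, W=0, U=4, Y=0, Z=2) weight 1/648
  (X=0, V=2, W=2, U=2, Y=1, Z=1) weight 1/864
  (X=0, V=2, W=2, U=2, Y=1, Z=2) weight 1/864
  … 136 more
Group by W:
  weight(W=0) = 17/108
  weight(W=2) = 19/108
Total weight = 17/108 + 19/108 = 1/3
P(W=0 | obs) = 17/108 / 1/3 = 17/36
P(W=2 | obs) = 19/108 / 1/3 = 19/36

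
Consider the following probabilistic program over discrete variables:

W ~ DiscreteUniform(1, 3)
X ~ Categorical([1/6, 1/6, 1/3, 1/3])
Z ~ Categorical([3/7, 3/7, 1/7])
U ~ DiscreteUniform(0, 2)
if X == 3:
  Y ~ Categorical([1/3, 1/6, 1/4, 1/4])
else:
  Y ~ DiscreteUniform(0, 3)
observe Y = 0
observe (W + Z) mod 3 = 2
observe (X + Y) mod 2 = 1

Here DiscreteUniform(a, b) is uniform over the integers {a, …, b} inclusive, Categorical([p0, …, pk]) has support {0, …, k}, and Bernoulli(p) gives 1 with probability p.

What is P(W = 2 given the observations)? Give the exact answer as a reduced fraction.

P(W = 2 | obs) = 3/7

Enumerate traces; 18 have nonzero weight after conditioning:
  (W=1, X=1, Z=1, U=0, Y=0) weight 1/504
  (W=1, X=1, Z=1, U=1, Y=0) weight 1/504
  (W=1, X=1, Z=1, U=2, Y=0) weight 1/504
  (W=1, X=3, Z=1, U=0, Y=0) weight 1/189
  (W=1, X=3, Z=1, U=1, Y=0) weight 1/189
  (W=1, X=3, Z=1, U=2, Y=0) weight 1/189
  (W=2, X=1, Z=0, U=0, Y=0) weight 1/504
  (W=2, X=1, Z=0, U=1, Y=0) weight 1/504
  (W=3, X=1, Z=2, U=0, Y=0) weight 1/1512
  … 9 more
Group by W:
  weight(W=1) = 11/504
  weight(W=2) = 11/504
  weight(W=3) = 11/1512
Total weight = 11/504 + 11/504 + 11/1512 = 11/216
P(W=1 | obs) = 11/504 / 11/216 = 3/7
P(W=2 | obs) = 11/504 / 11/216 = 3/7
P(W=3 | obs) = 11/1512 / 11/216 = 1/7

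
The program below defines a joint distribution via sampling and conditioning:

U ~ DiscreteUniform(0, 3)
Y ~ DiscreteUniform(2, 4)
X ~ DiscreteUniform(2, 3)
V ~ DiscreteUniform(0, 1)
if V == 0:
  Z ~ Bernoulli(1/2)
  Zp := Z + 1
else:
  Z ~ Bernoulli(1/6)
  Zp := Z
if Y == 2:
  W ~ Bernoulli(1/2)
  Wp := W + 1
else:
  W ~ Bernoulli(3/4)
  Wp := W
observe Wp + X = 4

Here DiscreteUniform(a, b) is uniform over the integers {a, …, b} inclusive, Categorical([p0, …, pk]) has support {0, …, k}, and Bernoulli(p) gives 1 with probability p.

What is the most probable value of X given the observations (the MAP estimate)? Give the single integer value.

argmax_v P(X = v | obs) = 3

Enumerate traces; 64 have nonzero weight after conditioning:
  (U=0, Y=2, X=2, V=0, Z=0, W=1) weight 1/192
  (U=0, Y=2, X=2, V=0, Z=1, W=1) weight 1/192
  (U=0, Y=2, X=2, V=1, Z=0, W=1) weight 5/576
  (U=0, Y=2, X=2, V=1, Z=1, W=1) weight 1/576
  (U=0, Y=2, X=3, V=0, Z=0, W=0) weight 1/192
  (U=0, Y=2, X=3, V=0, Z=1, W=0) weight 1/192
  (U=0, Y=2, X=3, V=1, Z=0, W=0) weight 5/576
  (U=0, Y=2, X=3, V=1, Z=1, W=0) weight 1/576
  … 56 more
Group by X:
  weight(X=2) = 1/12
  weight(X=3) = 1/3
Total weight = 1/12 + 1/3 = 5/12
P(X=2 | obs) = 1/12 / 5/12 = 1/5
P(X=3 | obs) = 1/3 / 5/12 = 4/5
argmax = 3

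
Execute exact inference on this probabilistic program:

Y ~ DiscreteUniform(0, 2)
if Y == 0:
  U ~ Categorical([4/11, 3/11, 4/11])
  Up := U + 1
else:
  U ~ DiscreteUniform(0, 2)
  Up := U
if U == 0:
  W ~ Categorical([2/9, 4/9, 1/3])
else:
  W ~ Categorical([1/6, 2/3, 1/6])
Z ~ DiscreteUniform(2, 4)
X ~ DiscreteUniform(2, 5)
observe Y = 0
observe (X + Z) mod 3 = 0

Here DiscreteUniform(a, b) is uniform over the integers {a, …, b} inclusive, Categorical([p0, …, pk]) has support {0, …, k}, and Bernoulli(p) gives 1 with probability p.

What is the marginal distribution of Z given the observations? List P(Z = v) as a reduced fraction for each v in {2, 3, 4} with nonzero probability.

P(Z=2) = 1/4, P(Z=3) = 1/4, P(Z=4) = 1/2

Enumerate traces; 36 have nonzero weight after conditioning:
  (Y=0, U=0, W=0, Z=2, X=4) weight 2/891
  (Y=0, U=0, W=0, Z=3, X=3) weight 2/891
  (Y=0, U=0, W=0, Z=4, X=2) weight 2/891
  (Y=0, U=0, W=0, Z=4, X=5) weight 2/891
  (Y=0, U=0, W=1, Z=2, X=4) weight 4/891
  (Y=0, U=0, W=1, Z=3, X=3) weight 4/891
  (Y=0, U=0, W=1, Z=4, X=2) weight 4/891
  (Y=0, U=0, W=1, Z=4, X=5) weight 4/891
  … 28 more
Group by Z:
  weight(Z=2) = 1/36
  weight(Z=3) = 1/36
  weight(Z=4) = 1/18
Total weight = 1/36 + 1/36 + 1/18 = 1/9
P(Z=2 | obs) = 1/36 / 1/9 = 1/4
P(Z=3 | obs) = 1/36 / 1/9 = 1/4
P(Z=4 | obs) = 1/18 / 1/9 = 1/2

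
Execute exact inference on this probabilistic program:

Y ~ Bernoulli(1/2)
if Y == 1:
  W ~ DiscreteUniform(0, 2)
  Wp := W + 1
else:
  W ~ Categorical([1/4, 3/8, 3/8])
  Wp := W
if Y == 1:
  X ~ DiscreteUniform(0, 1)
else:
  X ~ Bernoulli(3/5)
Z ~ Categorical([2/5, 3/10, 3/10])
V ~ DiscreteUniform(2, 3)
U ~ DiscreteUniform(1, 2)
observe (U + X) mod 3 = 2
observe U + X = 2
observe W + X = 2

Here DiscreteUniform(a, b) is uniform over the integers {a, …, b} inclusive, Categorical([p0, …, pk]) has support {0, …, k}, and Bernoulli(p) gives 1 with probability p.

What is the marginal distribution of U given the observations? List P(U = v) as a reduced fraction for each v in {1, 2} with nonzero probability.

Enumerate traces; 24 have nonzero weight after conditioning:
  (Y=0, W=1, X=1, Z=0, V=2, U=1) weight 9/800
  (Y=0, W=1, X=1, Z=0, V=3, U=1) weight 9/800
  (Y=0, W=1, X=1, Z=1, V=2, U=1) weight 27/3200
  (Y=0, W=1, X=1, Z=1, V=3, U=1) weight 27/3200
  (Y=0, W=1, X=1, Z=2, V=2, U=1) weight 27/3200
  (Y=0, W=1, X=1, Z=2, V=3, U=1) weight 27/3200
  (Y=0, W=2, X=0, Z=0, V=2, U=2) weight 3/400
  (Y=0, W=2, X=0, Z=0, V=3, U=2) weight 3/400
  … 16 more
Group by U:
  weight(U=1) = 47/480
  weight(U=2) = 19/240
Total weight = 47/480 + 19/240 = 17/96
P(U=1 | obs) = 47/480 / 17/96 = 47/85
P(U=2 | obs) = 19/240 / 17/96 = 38/85

P(U=1) = 47/85, P(U=2) = 38/85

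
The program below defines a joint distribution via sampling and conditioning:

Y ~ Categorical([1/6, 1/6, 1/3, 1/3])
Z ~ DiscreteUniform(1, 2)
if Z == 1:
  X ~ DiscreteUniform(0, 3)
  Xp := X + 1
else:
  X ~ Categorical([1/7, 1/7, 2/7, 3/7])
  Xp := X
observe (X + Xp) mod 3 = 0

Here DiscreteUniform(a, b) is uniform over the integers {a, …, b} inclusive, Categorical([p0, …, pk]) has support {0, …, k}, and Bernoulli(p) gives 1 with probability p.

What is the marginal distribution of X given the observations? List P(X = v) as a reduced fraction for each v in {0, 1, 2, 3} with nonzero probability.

Enumerate traces; 12 have nonzero weight after conditioning:
  (Y=0, Z=1, X=1) weight 1/48
  (Y=0, Z=2, X=0) weight 1/84
  (Y=0, Z=2, X=3) weight 1/28
  (Y=1, Z=1, X=1) weight 1/48
  (Y=1, Z=2, X=0) weight 1/84
  (Y=1, Z=2, X=3) weight 1/28
  (Y=2, Z=1, X=1) weight 1/24
  (Y=2, Z=2, X=0) weight 1/42
  … 4 more
Group by X:
  weight(X=0) = 1/14
  weight(X=1) = 1/8
  weight(X=3) = 3/14
Total weight = 1/14 + 1/8 + 3/14 = 23/56
P(X=0 | obs) = 1/14 / 23/56 = 4/23
P(X=1 | obs) = 1/8 / 23/56 = 7/23
P(X=3 | obs) = 3/14 / 23/56 = 12/23

P(X=0) = 4/23, P(X=1) = 7/23, P(X=3) = 12/23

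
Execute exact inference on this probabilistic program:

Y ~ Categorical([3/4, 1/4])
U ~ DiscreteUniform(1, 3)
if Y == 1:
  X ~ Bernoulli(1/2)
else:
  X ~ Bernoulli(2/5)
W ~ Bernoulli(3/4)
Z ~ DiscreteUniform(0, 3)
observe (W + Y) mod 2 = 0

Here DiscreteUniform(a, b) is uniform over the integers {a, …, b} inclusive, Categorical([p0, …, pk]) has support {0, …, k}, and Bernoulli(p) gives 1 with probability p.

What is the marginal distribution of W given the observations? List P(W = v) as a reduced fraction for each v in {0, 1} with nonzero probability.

Enumerate traces; 48 have nonzero weight after conditioning:
  (Y=0, U=1, X=0, W=0, Z=0) weight 3/320
  (Y=0, U=1, X=0, W=0, Z=1) weight 3/320
  (Y=0, U=1, X=0, W=0, Z=2) weight 3/320
  (Y=0, U=1, X=0, W=0, Z=3) weight 3/320
  (Y=0, U=1, X=1, W=0, Z=0) weight 1/160
  (Y=0, U=1, X=1, W=0, Z=1) weight 1/160
  (Y=0, U=1, X=1, W=0, Z=2) weight 1/160
  (Y=0, U=1, X=1, W=0, Z=3) weight 1/160
  (Y=1, U=1, X=0, W=1, Z=0) weight 1/128
  … 39 more
Group by W:
  weight(W=0) = 3/16
  weight(W=1) = 3/16
Total weight = 3/16 + 3/16 = 3/8
P(W=0 | obs) = 3/16 / 3/8 = 1/2
P(W=1 | obs) = 3/16 / 3/8 = 1/2

P(W=0) = 1/2, P(W=1) = 1/2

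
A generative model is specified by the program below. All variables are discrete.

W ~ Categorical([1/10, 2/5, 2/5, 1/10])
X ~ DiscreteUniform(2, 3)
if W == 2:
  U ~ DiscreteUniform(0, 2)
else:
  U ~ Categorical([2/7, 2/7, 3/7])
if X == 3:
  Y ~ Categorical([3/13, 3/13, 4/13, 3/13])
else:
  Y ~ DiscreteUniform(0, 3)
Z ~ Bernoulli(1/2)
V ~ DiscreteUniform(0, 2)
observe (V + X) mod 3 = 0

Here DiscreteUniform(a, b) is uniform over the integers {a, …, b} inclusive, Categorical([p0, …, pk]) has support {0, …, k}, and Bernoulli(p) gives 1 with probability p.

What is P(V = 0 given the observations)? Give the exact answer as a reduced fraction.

Enumerate traces; 192 have nonzero weight after conditioning:
  (W=0, X=2, U=0, Y=0, Z=0, V=1) weight 1/1680
  (W=0, X=2, U=0, Y=0, Z=1, V=1) weight 1/1680
  (W=0, X=2, U=0, Y=1, Z=0, V=1) weight 1/1680
  (W=0, X=2, U=0, Y=1, Z=1, V=1) weight 1/1680
  (W=0, X=2, U=0, Y=2, Z=0, V=1) weight 1/1680
  (W=0, X=2, U=0, Y=2, Z=1, V=1) weight 1/1680
  (W=0, X=2, U=0, Y=3, Z=0, V=1) weight 1/1680
  (W=0, X=2, U=0, Y=3, Z=1, V=1) weight 1/1680
  (W=0, X=3, U=0, Y=0, Z=0, V=0) weight 1/1820
  … 183 more
Group by V:
  weight(V=0) = 1/6
  weight(V=1) = 1/6
Total weight = 1/6 + 1/6 = 1/3
P(V=0 | obs) = 1/6 / 1/3 = 1/2
P(V=1 | obs) = 1/6 / 1/3 = 1/2

P(V = 0 | obs) = 1/2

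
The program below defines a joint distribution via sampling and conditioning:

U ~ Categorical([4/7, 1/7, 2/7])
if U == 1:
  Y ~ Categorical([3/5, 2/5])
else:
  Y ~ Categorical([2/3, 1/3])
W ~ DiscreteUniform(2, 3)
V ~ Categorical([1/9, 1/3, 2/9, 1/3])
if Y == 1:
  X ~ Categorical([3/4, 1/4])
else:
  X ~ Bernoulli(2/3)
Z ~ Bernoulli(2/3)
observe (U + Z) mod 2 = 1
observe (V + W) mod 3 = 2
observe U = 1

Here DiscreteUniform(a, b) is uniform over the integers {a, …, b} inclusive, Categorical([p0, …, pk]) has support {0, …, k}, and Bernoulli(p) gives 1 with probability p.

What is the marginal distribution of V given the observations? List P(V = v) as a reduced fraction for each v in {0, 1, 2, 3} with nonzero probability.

Enumerate traces; 12 have nonzero weight after conditioning:
  (U=1, Y=0, W=2, V=0, X=0, Z=0) weight 1/1890
  (U=1, Y=0, W=2, V=0, X=1, Z=0) weight 1/945
  (U=1, Y=0, W=2, V=3, X=0, Z=0) weight 1/630
  (U=1, Y=0, W=2, V=3, X=1, Z=0) weight 1/315
  (U=1, Y=0, W=3, V=2, X=0, Z=0) weight 1/945
  (U=1, Y=0, W=3, V=2, X=1, Z=0) weight 2/945
  (U=1, Y=1, W=2, V=0, X=0, Z=0) weight 1/1260
  (U=1, Y=1, W=2, V=0, X=1, Z=0) weight 1/3780
  … 4 more
Group by V:
  weight(V=0) = 1/378
  weight(V=2) = 1/189
  weight(V=3) = 1/126
Total weight = 1/378 + 1/189 + 1/126 = 1/63
P(V=0 | obs) = 1/378 / 1/63 = 1/6
P(V=2 | obs) = 1/189 / 1/63 = 1/3
P(V=3 | obs) = 1/126 / 1/63 = 1/2

P(V=0) = 1/6, P(V=2) = 1/3, P(V=3) = 1/2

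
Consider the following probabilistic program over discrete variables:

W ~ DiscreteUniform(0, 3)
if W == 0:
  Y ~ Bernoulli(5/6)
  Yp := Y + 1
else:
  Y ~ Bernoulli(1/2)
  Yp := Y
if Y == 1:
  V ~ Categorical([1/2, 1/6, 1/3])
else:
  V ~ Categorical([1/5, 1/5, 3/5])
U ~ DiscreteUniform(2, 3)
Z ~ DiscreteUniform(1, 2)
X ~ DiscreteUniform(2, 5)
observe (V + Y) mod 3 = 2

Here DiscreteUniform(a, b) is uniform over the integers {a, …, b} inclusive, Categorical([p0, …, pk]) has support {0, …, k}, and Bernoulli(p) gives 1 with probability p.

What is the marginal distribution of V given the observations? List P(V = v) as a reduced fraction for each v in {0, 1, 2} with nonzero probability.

Enumerate traces; 128 have nonzero weight after conditioning:
  (W=0, Y=0, V=2, U=2, Z=1, X=2) weight 1/640
  (W=0, Y=0, V=2, U=2, Z=1, X=3) weight 1/640
  (W=0, Y=0, V=2, U=2, Z=1, X=4) weight 1/640
  (W=0, Y=0, V=2, U=2, Z=1, X=5) weight 1/640
  (W=0, Y=0, V=2, U=2, Z=2, X=2) weight 1/640
  (W=0, Y=0, V=2, U=2, Z=2, X=3) weight 1/640
  (W=0, Y=0, V=2, U=2, Z=2, X=4) weight 1/640
  (W=0, Y=0, V=2, U=2, Z=2, X=5) weight 1/640
  (W=0, Y=1, V=1, U=2, Z=1, X=2) weight 5/2304
  … 119 more
Group by V:
  weight(V=1) = 7/72
  weight(V=2) = 1/4
Total weight = 7/72 + 1/4 = 25/72
P(V=1 | obs) = 7/72 / 25/72 = 7/25
P(V=2 | obs) = 1/4 / 25/72 = 18/25

P(V=1) = 7/25, P(V=2) = 18/25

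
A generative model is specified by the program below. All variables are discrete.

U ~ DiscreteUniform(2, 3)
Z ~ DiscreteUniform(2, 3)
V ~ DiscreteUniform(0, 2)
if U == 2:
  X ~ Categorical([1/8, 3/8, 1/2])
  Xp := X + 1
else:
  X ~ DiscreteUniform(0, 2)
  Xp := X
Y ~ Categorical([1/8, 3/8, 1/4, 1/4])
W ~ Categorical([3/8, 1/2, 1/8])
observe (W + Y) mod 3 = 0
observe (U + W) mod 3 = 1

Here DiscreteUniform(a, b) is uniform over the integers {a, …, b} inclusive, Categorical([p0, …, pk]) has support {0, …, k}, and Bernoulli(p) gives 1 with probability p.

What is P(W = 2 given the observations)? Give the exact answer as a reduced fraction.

P(W = 2 | obs) = 3/11

Enumerate traces; 36 have nonzero weight after conditioning:
  (U=2, Z=2, V=0, X=0, Y=1, W=2) weight 1/2048
  (U=2, Z=2, V=0, X=1, Y=1, W=2) weight 3/2048
  (U=2, Z=2, V=0, X=2, Y=1, W=2) weight 1/512
  (U=2, Z=2, V=1, X=0, Y=1, W=2) weight 1/2048
  (U=2, Z=2, V=1, X=1, Y=1, W=2) weight 3/2048
  (U=2, Z=2, V=1, X=2, Y=1, W=2) weight 1/512
  (U=2, Z=2, V=2, X=0, Y=1, W=2) weight 1/2048
  (U=2, Z=2, V=2, X=1, Y=1, W=2) weight 3/2048
  (U=3, Z=2, V=0, X=0, Y=2, W=1) weight 1/288
  … 27 more
Group by W:
  weight(W=1) = 1/16
  weight(W=2) = 3/128
Total weight = 1/16 + 3/128 = 11/128
P(W=1 | obs) = 1/16 / 11/128 = 8/11
P(W=2 | obs) = 3/128 / 11/128 = 3/11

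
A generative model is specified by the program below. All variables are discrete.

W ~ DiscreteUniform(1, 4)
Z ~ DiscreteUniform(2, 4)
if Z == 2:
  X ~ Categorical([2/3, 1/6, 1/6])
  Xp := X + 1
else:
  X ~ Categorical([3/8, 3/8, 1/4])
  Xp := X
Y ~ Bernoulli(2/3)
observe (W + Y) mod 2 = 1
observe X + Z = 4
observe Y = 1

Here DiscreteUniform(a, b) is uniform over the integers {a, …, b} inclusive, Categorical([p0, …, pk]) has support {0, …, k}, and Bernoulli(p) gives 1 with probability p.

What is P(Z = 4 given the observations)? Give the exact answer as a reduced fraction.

Enumerate traces; 6 have nonzero weight after conditioning:
  (W=2, Z=2, X=2, Y=1) weight 1/108
  (W=2, Z=3, X=1, Y=1) weight 1/48
  (W=2, Z=4, X=0, Y=1) weight 1/48
  (W=4, Z=2, X=2, Y=1) weight 1/108
  (W=4, Z=3, X=1, Y=1) weight 1/48
  (W=4, Z=4, X=0, Y=1) weight 1/48
Group by Z:
  weight(Z=2) = 1/54
  weight(Z=3) = 1/24
  weight(Z=4) = 1/24
Total weight = 1/54 + 1/24 + 1/24 = 11/108
P(Z=2 | obs) = 1/54 / 11/108 = 2/11
P(Z=3 | obs) = 1/24 / 11/108 = 9/22
P(Z=4 | obs) = 1/24 / 11/108 = 9/22

P(Z = 4 | obs) = 9/22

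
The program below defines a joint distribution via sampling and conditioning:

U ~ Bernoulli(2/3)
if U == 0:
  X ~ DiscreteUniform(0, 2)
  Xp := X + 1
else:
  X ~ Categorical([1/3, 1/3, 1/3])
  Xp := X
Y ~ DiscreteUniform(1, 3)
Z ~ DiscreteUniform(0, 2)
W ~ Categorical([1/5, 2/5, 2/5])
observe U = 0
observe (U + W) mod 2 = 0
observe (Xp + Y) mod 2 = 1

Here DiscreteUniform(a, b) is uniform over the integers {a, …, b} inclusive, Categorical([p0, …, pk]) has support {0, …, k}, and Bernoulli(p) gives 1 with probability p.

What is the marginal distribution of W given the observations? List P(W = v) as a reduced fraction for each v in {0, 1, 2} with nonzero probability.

Enumerate traces; 24 have nonzero weight after conditioning:
  (U=0, X=0, Y=2, Z=0, W=0) weight 1/405
  (U=0, X=0, Y=2, Z=0, W=2) weight 2/405
  (U=0, X=0, Y=2, Z=1, W=0) weight 1/405
  (U=0, X=0, Y=2, Z=1, W=2) weight 2/405
  (U=0, X=0, Y=2, Z=2, W=0) weight 1/405
  (U=0, X=0, Y=2, Z=2, W=2) weight 2/405
  (U=0, X=1, Y=1, Z=0, W=0) weight 1/405
  (U=0, X=1, Y=1, Z=0, W=2) weight 2/405
  … 16 more
Group by W:
  weight(W=0) = 4/135
  weight(W=2) = 8/135
Total weight = 4/135 + 8/135 = 4/45
P(W=0 | obs) = 4/135 / 4/45 = 1/3
P(W=2 | obs) = 8/135 / 4/45 = 2/3

P(W=0) = 1/3, P(W=2) = 2/3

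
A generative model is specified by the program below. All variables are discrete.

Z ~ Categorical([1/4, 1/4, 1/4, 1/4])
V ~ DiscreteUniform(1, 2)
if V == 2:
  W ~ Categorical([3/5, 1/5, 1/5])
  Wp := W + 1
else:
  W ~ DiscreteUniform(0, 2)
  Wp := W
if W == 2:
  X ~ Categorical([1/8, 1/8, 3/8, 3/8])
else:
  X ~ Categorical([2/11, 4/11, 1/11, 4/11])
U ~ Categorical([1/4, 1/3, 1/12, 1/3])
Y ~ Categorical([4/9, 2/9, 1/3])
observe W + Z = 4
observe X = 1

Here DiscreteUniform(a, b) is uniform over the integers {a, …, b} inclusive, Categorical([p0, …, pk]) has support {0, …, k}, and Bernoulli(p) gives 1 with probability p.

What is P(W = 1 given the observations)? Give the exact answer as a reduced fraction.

Enumerate traces; 48 have nonzero weight after conditioning:
  (Z=2, V=1, W=2, X=1, U=0, Y=0) weight 1/1728
  (Z=2, V=1, W=2, X=1, U=0, Y=1) weight 1/3456
  (Z=2, V=1, W=2, X=1, U=0, Y=2) weight 1/2304
  (Z=2, V=1, W=2, X=1, U=1, Y=0) weight 1/1296
  (Z=2, V=1, W=2, X=1, U=1, Y=1) weight 1/2592
  (Z=2, V=1, W=2, X=1, U=1, Y=2) weight 1/1728
  (Z=2, V=1, W=2, X=1, U=2, Y=0) weight 1/5184
  (Z=2, V=1, W=2, X=1, U=2, Y=1) weight 1/10368
  (Z=3, V=1, W=1, X=1, U=0, Y=0) weight 1/594
  … 39 more
Group by W:
  weight(W=1) = 4/165
  weight(W=2) = 1/120
Total weight = 4/165 + 1/120 = 43/1320
P(W=1 | obs) = 4/165 / 43/1320 = 32/43
P(W=2 | obs) = 1/120 / 43/1320 = 11/43

P(W = 1 | obs) = 32/43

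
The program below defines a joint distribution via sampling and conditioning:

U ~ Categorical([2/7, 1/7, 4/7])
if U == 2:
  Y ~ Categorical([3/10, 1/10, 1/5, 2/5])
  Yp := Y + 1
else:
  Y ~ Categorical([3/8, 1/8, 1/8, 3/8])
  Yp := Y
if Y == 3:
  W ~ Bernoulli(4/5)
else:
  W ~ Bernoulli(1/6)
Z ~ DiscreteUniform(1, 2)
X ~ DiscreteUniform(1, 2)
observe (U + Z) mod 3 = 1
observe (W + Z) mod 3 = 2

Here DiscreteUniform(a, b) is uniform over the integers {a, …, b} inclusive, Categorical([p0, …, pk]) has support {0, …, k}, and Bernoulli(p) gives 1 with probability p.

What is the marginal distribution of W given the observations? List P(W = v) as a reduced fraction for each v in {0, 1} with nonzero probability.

Enumerate traces; 16 have nonzero weight after conditioning:
  (U=0, Y=0, W=1, Z=1, X=1) weight 1/224
  (U=0, Y=0, W=1, Z=1, X=2) weight 1/224
  (U=0, Y=1, W=1, Z=1, X=1) weight 1/672
  (U=0, Y=1, W=1, Z=1, X=2) weight 1/672
  (U=0, Y=2, W=1, Z=1, X=1) weight 1/672
  (U=0, Y=2, W=1, Z=1, X=2) weight 1/672
  (U=0, Y=3, W=1, Z=1, X=1) weight 3/140
  (U=0, Y=3, W=1, Z=1, X=2) weight 3/140
  (U=2, Y=0, W=0, Z=2, X=1) weight 1/28
  … 7 more
Group by W:
  weight(W=0) = 29/175
  weight(W=1) = 97/1680
Total weight = 29/175 + 97/1680 = 1877/8400
P(W=0 | obs) = 29/175 / 1877/8400 = 1392/1877
P(W=1 | obs) = 97/1680 / 1877/8400 = 485/1877

P(W=0) = 1392/1877, P(W=1) = 485/1877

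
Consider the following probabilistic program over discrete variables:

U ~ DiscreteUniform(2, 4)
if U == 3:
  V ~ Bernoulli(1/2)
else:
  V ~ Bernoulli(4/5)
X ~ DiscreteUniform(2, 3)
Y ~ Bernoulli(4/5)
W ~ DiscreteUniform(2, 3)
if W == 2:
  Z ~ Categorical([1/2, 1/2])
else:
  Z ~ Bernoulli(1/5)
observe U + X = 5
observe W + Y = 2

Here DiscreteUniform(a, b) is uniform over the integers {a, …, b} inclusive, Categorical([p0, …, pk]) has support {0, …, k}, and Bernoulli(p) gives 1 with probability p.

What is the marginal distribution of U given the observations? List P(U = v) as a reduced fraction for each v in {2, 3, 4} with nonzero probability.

Enumerate traces; 8 have nonzero weight after conditioning:
  (U=2, V=0, X=3, Y=0, W=2, Z=0) weight 1/600
  (U=2, V=0, X=3, Y=0, W=2, Z=1) weight 1/600
  (U=2, V=1, X=3, Y=0, W=2, Z=0) weight 1/150
  (U=2, V=1, X=3, Y=0, W=2, Z=1) weight 1/150
  (U=3, V=0, X=2, Y=0, W=2, Z=0) weight 1/240
  (U=3, V=0, X=2, Y=0, W=2, Z=1) weight 1/240
  (U=3, V=1, X=2, Y=0, W=2, Z=0) weight 1/240
  (U=3, V=1, X=2, Y=0, W=2, Z=1) weight 1/240
Group by U:
  weight(U=2) = 1/60
  weight(U=3) = 1/60
Total weight = 1/60 + 1/60 = 1/30
P(U=2 | obs) = 1/60 / 1/30 = 1/2
P(U=3 | obs) = 1/60 / 1/30 = 1/2

P(U=2) = 1/2, P(U=3) = 1/2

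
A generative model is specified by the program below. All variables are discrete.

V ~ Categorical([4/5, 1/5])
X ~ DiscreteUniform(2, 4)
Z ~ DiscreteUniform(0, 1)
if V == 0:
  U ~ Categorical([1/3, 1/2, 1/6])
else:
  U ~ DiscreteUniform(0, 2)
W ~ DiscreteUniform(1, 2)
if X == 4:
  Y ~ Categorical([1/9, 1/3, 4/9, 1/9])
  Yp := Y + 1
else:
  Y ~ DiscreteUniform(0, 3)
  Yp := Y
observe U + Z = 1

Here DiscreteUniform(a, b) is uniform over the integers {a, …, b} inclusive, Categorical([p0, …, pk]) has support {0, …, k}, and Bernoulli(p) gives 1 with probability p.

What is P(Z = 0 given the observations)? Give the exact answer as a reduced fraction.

P(Z = 0 | obs) = 7/12

Enumerate traces; 96 have nonzero weight after conditioning:
  (V=0, X=2, Z=0, U=1, W=1, Y=0) weight 1/120
  (V=0, X=2, Z=0, U=1, W=1, Y=1) weight 1/120
  (V=0, X=2, Z=0, U=1, W=1, Y=2) weight 1/120
  (V=0, X=2, Z=0, U=1, W=1, Y=3) weight 1/120
  (V=0, X=2, Z=0, U=1, W=2, Y=0) weight 1/120
  (V=0, X=2, Z=0, U=1, W=2, Y=1) weight 1/120
  (V=0, X=2, Z=0, U=1, W=2, Y=2) weight 1/120
  (V=0, X=2, Z=0, U=1, W=2, Y=3) weight 1/120
  (V=0, X=2, Z=1, U=0, W=1, Y=0) weight 1/180
  … 87 more
Group by Z:
  weight(Z=0) = 7/30
  weight(Z=1) = 1/6
Total weight = 7/30 + 1/6 = 2/5
P(Z=0 | obs) = 7/30 / 2/5 = 7/12
P(Z=1 | obs) = 1/6 / 2/5 = 5/12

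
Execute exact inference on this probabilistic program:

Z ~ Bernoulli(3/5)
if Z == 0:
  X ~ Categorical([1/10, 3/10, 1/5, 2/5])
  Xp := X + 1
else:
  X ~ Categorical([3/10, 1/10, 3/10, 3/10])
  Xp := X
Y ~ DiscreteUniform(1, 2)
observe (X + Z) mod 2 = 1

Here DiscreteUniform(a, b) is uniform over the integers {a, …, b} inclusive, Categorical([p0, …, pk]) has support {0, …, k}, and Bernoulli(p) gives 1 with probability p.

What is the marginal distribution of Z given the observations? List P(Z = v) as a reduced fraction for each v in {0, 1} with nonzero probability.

P(Z=0) = 7/16, P(Z=1) = 9/16

Enumerate traces; 8 have nonzero weight after conditioning:
  (Z=0, X=1, Y=1) weight 3/50
  (Z=0, X=1, Y=2) weight 3/50
  (Z=0, X=3, Y=1) weight 2/25
  (Z=0, X=3, Y=2) weight 2/25
  (Z=1, X=0, Y=1) weight 9/100
  (Z=1, X=0, Y=2) weight 9/100
  (Z=1, X=2, Y=1) weight 9/100
  (Z=1, X=2, Y=2) weight 9/100
Group by Z:
  weight(Z=0) = 7/25
  weight(Z=1) = 9/25
Total weight = 7/25 + 9/25 = 16/25
P(Z=0 | obs) = 7/25 / 16/25 = 7/16
P(Z=1 | obs) = 9/25 / 16/25 = 9/16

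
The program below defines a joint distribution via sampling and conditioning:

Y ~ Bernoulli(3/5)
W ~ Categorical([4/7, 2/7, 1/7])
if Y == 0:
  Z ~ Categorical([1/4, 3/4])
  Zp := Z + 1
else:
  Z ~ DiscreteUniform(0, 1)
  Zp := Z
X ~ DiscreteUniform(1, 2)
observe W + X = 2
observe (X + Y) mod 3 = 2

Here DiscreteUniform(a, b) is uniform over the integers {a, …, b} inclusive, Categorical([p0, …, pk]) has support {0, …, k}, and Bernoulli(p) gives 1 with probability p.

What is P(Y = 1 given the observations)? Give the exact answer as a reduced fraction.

Enumerate traces; 4 have nonzero weight after conditioning:
  (Y=0, W=0, Z=0, X=2) weight 1/35
  (Y=0, W=0, Z=1, X=2) weight 3/35
  (Y=1, W=1, Z=0, X=1) weight 3/70
  (Y=1, W=1, Z=1, X=1) weight 3/70
Group by Y:
  weight(Y=0) = 4/35
  weight(Y=1) = 3/35
Total weight = 4/35 + 3/35 = 1/5
P(Y=0 | obs) = 4/35 / 1/5 = 4/7
P(Y=1 | obs) = 3/35 / 1/5 = 3/7

P(Y = 1 | obs) = 3/7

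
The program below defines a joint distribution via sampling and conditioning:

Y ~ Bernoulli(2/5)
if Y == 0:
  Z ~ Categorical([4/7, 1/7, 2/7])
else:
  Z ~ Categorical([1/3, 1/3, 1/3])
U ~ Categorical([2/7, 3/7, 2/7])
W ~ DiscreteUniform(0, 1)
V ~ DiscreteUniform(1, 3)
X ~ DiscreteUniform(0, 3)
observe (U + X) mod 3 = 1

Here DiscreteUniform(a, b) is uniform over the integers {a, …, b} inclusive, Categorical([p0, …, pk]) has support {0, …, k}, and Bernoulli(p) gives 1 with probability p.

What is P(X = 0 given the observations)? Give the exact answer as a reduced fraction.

Enumerate traces; 144 have nonzero weight after conditioning:
  (Y=0, Z=0, U=0, W=0, V=1, X=1) weight 1/245
  (Y=0, Z=0, U=0, W=0, V=2, X=1) weight 1/245
  (Y=0, Z=0, U=0, W=0, V=3, X=1) weight 1/245
  (Y=0, Z=0, U=0, W=1, V=1, X=1) weight 1/245
  (Y=0, Z=0, U=0, W=1, V=2, X=1) weight 1/245
  (Y=0, Z=0, U=0, W=1, V=3, X=1) weight 1/245
  (Y=0, Z=0, U=1, W=0, V=1, X=0) weight 3/490
  (Y=0, Z=0, U=1, W=0, V=1, X=3) weight 3/490
  (Y=0, Z=0, U=2, W=0, V=1, X=2) weight 1/245
  … 135 more
Group by X:
  weight(X=0) = 3/28
  weight(X=1) = 1/14
  weight(X=2) = 1/14
  weight(X=3) = 3/28
Total weight = 3/28 + 1/14 + 1/14 + 3/28 = 5/14
P(X=0 | obs) = 3/28 / 5/14 = 3/10
P(X=1 | obs) = 1/14 / 5/14 = 1/5
P(X=2 | obs) = 1/14 / 5/14 = 1/5
P(X=3 | obs) = 3/28 / 5/14 = 3/10

P(X = 0 | obs) = 3/10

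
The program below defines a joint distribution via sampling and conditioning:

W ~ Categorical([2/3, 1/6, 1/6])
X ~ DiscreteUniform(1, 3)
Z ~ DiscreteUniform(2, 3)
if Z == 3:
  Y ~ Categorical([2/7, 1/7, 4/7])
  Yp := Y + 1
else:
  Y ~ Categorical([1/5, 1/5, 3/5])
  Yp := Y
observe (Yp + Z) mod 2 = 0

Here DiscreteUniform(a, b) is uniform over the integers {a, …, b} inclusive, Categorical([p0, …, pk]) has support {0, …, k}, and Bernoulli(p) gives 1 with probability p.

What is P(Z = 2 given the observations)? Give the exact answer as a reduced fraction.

Enumerate traces; 36 have nonzero weight after conditioning:
  (W=0, X=1, Z=2, Y=0) weight 1/45
  (W=0, X=1, Z=2, Y=2) weight 1/15
  (W=0, X=1, Z=3, Y=0) weight 2/63
  (W=0, X=1, Z=3, Y=2) weight 4/63
  (W=0, X=2, Z=2, Y=0) weight 1/45
  (W=0, X=2, Z=2, Y=2) weight 1/15
  (W=0, X=2, Z=3, Y=0) weight 2/63
  (W=0, X=2, Z=3, Y=2) weight 4/63
  … 28 more
Group by Z:
  weight(Z=2) = 2/5
  weight(Z=3) = 3/7
Total weight = 2/5 + 3/7 = 29/35
P(Z=2 | obs) = 2/5 / 29/35 = 14/29
P(Z=3 | obs) = 3/7 / 29/35 = 15/29

P(Z = 2 | obs) = 14/29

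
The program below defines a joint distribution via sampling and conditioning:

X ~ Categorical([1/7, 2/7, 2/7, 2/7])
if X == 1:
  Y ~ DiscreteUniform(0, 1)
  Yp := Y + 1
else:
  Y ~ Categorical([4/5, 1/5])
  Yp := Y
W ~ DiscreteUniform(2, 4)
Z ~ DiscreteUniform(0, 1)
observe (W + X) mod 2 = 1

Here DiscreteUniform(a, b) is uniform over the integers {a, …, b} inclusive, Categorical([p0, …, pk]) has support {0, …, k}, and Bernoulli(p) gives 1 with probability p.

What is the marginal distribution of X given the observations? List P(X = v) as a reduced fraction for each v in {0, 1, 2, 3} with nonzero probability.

P(X=0) = 1/11, P(X=1) = 4/11, P(X=2) = 2/11, P(X=3) = 4/11

Enumerate traces; 24 have nonzero weight after conditioning:
  (X=0, Y=0, W=3, Z=0) weight 2/105
  (X=0, Y=0, W=3, Z=1) weight 2/105
  (X=0, Y=1, W=3, Z=0) weight 1/210
  (X=0, Y=1, W=3, Z=1) weight 1/210
  (X=1, Y=0, W=2, Z=0) weight 1/42
  (X=1, Y=0, W=2, Z=1) weight 1/42
  (X=1, Y=0, W=4, Z=0) weight 1/42
  (X=1, Y=0, W=4, Z=1) weight 1/42
  (X=2, Y=0, W=3, Z=0) weight 4/105
  (X=3, Y=0, W=2, Z=0) weight 4/105
  … 14 more
Group by X:
  weight(X=0) = 1/21
  weight(X=1) = 4/21
  weight(X=2) = 2/21
  weight(X=3) = 4/21
Total weight = 1/21 + 4/21 + 2/21 + 4/21 = 11/21
P(X=0 | obs) = 1/21 / 11/21 = 1/11
P(X=1 | obs) = 4/21 / 11/21 = 4/11
P(X=2 | obs) = 2/21 / 11/21 = 2/11
P(X=3 | obs) = 4/21 / 11/21 = 4/11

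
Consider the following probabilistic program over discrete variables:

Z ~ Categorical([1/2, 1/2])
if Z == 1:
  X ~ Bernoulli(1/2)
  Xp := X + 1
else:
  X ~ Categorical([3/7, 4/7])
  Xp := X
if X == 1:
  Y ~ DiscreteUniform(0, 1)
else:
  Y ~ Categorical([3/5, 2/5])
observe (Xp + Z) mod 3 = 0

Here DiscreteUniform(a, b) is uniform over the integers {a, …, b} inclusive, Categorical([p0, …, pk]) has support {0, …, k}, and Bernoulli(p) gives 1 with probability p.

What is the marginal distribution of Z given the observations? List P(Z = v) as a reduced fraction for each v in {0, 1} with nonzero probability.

P(Z=0) = 6/13, P(Z=1) = 7/13

Enumerate traces; 4 have nonzero weight after conditioning:
  (Z=0, X=0, Y=0) weight 9/70
  (Z=0, X=0, Y=1) weight 3/35
  (Z=1, X=1, Y=0) weight 1/8
  (Z=1, X=1, Y=1) weight 1/8
Group by Z:
  weight(Z=0) = 3/14
  weight(Z=1) = 1/4
Total weight = 3/14 + 1/4 = 13/28
P(Z=0 | obs) = 3/14 / 13/28 = 6/13
P(Z=1 | obs) = 1/4 / 13/28 = 7/13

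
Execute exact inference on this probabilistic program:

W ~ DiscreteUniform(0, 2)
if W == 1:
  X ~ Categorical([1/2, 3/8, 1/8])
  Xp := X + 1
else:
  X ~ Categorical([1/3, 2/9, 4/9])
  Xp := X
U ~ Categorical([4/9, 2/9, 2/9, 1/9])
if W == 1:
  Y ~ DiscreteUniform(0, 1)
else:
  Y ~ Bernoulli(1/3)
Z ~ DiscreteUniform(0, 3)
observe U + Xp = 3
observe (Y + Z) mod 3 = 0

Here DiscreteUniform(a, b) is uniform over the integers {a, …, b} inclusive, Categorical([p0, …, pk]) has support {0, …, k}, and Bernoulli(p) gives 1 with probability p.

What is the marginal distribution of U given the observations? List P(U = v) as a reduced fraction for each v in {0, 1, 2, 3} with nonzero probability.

P(U=0) = 54/643, P(U=1) = 883/1929, P(U=2) = 644/1929, P(U=3) = 80/643

Enumerate traces; 27 have nonzero weight after conditioning:
  (W=0, X=0, U=3, Y=0, Z=0) weight 1/486
  (W=0, X=0, U=3, Y=0, Z=3) weight 1/486
  (W=0, X=0, U=3, Y=1, Z=2) weight 1/972
  (W=0, X=1, U=2, Y=0, Z=0) weight 2/729
  (W=0, X=1, U=2, Y=0, Z=3) weight 2/729
  (W=0, X=1, U=2, Y=1, Z=2) weight 1/729
  (W=0, X=2, U=1, Y=0, Z=0) weight 4/729
  (W=0, X=2, U=1, Y=0, Z=3) weight 4/729
  (W=1, X=2, U=0, Y=0, Z=0) weight 1/432
  … 18 more
Group by U:
  weight(U=0) = 1/144
  weight(U=1) = 883/23328
  weight(U=2) = 161/5832
  weight(U=3) = 5/486
Total weight = 1/144 + 883/23328 + 161/5832 + 5/486 = 643/7776
P(U=0 | obs) = 1/144 / 643/7776 = 54/643
P(U=1 | obs) = 883/23328 / 643/7776 = 883/1929
P(U=2 | obs) = 161/5832 / 643/7776 = 644/1929
P(U=3 | obs) = 5/486 / 643/7776 = 80/643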